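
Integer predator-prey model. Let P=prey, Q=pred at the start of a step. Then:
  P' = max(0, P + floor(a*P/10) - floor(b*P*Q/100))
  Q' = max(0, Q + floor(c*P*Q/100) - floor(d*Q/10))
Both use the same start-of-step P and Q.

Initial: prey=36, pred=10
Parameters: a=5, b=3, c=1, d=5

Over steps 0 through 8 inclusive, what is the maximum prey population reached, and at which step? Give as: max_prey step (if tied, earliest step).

Step 1: prey: 36+18-10=44; pred: 10+3-5=8
Step 2: prey: 44+22-10=56; pred: 8+3-4=7
Step 3: prey: 56+28-11=73; pred: 7+3-3=7
Step 4: prey: 73+36-15=94; pred: 7+5-3=9
Step 5: prey: 94+47-25=116; pred: 9+8-4=13
Step 6: prey: 116+58-45=129; pred: 13+15-6=22
Step 7: prey: 129+64-85=108; pred: 22+28-11=39
Step 8: prey: 108+54-126=36; pred: 39+42-19=62
Max prey = 129 at step 6

Answer: 129 6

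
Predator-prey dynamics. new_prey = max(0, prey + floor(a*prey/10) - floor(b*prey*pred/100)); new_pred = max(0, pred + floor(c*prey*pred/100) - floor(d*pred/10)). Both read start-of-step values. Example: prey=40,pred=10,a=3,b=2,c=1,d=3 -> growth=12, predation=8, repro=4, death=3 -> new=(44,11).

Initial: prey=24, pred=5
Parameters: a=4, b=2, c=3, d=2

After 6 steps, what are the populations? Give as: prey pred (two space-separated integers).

Answer: 0 134

Derivation:
Step 1: prey: 24+9-2=31; pred: 5+3-1=7
Step 2: prey: 31+12-4=39; pred: 7+6-1=12
Step 3: prey: 39+15-9=45; pred: 12+14-2=24
Step 4: prey: 45+18-21=42; pred: 24+32-4=52
Step 5: prey: 42+16-43=15; pred: 52+65-10=107
Step 6: prey: 15+6-32=0; pred: 107+48-21=134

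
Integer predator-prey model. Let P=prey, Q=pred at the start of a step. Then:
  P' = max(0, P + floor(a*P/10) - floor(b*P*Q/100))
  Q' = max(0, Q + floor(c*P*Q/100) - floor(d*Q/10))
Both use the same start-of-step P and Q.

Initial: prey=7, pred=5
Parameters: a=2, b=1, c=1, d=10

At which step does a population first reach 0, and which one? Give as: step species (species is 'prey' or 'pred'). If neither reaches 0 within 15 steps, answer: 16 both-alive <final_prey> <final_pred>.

Answer: 1 pred

Derivation:
Step 1: prey: 7+1-0=8; pred: 5+0-5=0
First extinction: pred at step 1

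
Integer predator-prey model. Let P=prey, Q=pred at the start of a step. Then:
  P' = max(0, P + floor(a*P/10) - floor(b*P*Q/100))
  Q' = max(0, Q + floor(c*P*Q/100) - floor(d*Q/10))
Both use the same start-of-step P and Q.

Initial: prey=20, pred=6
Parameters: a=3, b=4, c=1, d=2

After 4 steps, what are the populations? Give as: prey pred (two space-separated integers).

Answer: 26 6

Derivation:
Step 1: prey: 20+6-4=22; pred: 6+1-1=6
Step 2: prey: 22+6-5=23; pred: 6+1-1=6
Step 3: prey: 23+6-5=24; pred: 6+1-1=6
Step 4: prey: 24+7-5=26; pred: 6+1-1=6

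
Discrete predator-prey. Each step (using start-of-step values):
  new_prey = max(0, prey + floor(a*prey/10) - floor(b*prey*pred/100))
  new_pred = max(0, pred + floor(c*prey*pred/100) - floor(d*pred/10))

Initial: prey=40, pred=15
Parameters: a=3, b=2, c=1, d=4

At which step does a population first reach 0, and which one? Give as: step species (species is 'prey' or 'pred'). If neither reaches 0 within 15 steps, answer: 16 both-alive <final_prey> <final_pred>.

Answer: 16 both-alive 40 15

Derivation:
Step 1: prey: 40+12-12=40; pred: 15+6-6=15
Steps 2-15: state stable at prey=40, pred=15 (no change)
No extinction within 15 steps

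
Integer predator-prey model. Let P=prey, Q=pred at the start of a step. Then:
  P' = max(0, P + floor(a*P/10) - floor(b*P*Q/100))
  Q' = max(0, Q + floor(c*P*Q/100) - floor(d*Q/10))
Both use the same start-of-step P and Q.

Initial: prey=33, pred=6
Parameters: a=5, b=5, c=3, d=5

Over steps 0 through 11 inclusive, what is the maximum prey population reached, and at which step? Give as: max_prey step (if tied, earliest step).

Answer: 44 2

Derivation:
Step 1: prey: 33+16-9=40; pred: 6+5-3=8
Step 2: prey: 40+20-16=44; pred: 8+9-4=13
Step 3: prey: 44+22-28=38; pred: 13+17-6=24
Step 4: prey: 38+19-45=12; pred: 24+27-12=39
Step 5: prey: 12+6-23=0; pred: 39+14-19=34
Step 6: prey: 0+0-0=0; pred: 34+0-17=17
Step 7: prey: 0+0-0=0; pred: 17+0-8=9
Step 8: prey: 0+0-0=0; pred: 9+0-4=5
Step 9: prey: 0+0-0=0; pred: 5+0-2=3
Step 10: prey: 0+0-0=0; pred: 3+0-1=2
Step 11: prey: 0+0-0=0; pred: 2+0-1=1
Max prey = 44 at step 2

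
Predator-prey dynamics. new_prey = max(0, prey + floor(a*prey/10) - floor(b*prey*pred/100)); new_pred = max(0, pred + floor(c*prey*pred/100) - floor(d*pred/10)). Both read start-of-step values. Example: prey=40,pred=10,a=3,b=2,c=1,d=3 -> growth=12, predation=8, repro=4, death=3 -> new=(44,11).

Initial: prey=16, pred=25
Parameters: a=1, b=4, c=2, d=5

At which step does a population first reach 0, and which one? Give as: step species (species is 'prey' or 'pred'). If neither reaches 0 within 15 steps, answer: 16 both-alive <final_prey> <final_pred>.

Step 1: prey: 16+1-16=1; pred: 25+8-12=21
Step 2: prey: 1+0-0=1; pred: 21+0-10=11
Step 3: prey: 1+0-0=1; pred: 11+0-5=6
Step 4: prey: 1+0-0=1; pred: 6+0-3=3
Step 5: prey: 1+0-0=1; pred: 3+0-1=2
Step 6: prey: 1+0-0=1; pred: 2+0-1=1
Step 7: prey: 1+0-0=1; pred: 1+0-0=1
Steps 8-15: state stable at prey=1, pred=1 (no change)
No extinction within 15 steps

Answer: 16 both-alive 1 1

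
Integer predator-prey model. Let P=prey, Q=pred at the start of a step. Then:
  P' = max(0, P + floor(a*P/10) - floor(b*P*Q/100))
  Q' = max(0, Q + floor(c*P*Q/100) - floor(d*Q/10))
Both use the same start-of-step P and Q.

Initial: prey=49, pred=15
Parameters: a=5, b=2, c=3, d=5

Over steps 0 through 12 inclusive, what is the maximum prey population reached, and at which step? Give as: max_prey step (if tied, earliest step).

Answer: 59 1

Derivation:
Step 1: prey: 49+24-14=59; pred: 15+22-7=30
Step 2: prey: 59+29-35=53; pred: 30+53-15=68
Step 3: prey: 53+26-72=7; pred: 68+108-34=142
Step 4: prey: 7+3-19=0; pred: 142+29-71=100
Step 5: prey: 0+0-0=0; pred: 100+0-50=50
Step 6: prey: 0+0-0=0; pred: 50+0-25=25
Step 7: prey: 0+0-0=0; pred: 25+0-12=13
Step 8: prey: 0+0-0=0; pred: 13+0-6=7
Step 9: prey: 0+0-0=0; pred: 7+0-3=4
Step 10: prey: 0+0-0=0; pred: 4+0-2=2
Step 11: prey: 0+0-0=0; pred: 2+0-1=1
Step 12: prey: 0+0-0=0; pred: 1+0-0=1
Max prey = 59 at step 1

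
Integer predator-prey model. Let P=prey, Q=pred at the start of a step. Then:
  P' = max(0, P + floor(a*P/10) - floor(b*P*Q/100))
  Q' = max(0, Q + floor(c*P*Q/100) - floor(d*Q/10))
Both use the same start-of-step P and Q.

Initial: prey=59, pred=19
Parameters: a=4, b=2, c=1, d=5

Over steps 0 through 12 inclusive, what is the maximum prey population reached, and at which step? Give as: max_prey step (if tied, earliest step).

Answer: 60 1

Derivation:
Step 1: prey: 59+23-22=60; pred: 19+11-9=21
Step 2: prey: 60+24-25=59; pred: 21+12-10=23
Step 3: prey: 59+23-27=55; pred: 23+13-11=25
Step 4: prey: 55+22-27=50; pred: 25+13-12=26
Step 5: prey: 50+20-26=44; pred: 26+13-13=26
Step 6: prey: 44+17-22=39; pred: 26+11-13=24
Step 7: prey: 39+15-18=36; pred: 24+9-12=21
Step 8: prey: 36+14-15=35; pred: 21+7-10=18
Step 9: prey: 35+14-12=37; pred: 18+6-9=15
Step 10: prey: 37+14-11=40; pred: 15+5-7=13
Step 11: prey: 40+16-10=46; pred: 13+5-6=12
Step 12: prey: 46+18-11=53; pred: 12+5-6=11
Max prey = 60 at step 1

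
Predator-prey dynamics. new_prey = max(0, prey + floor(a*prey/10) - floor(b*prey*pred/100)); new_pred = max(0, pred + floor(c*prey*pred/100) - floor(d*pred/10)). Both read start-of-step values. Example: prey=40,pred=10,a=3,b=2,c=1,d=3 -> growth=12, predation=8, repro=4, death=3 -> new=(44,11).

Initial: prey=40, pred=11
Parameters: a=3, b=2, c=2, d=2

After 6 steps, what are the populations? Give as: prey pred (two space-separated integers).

Answer: 0 55

Derivation:
Step 1: prey: 40+12-8=44; pred: 11+8-2=17
Step 2: prey: 44+13-14=43; pred: 17+14-3=28
Step 3: prey: 43+12-24=31; pred: 28+24-5=47
Step 4: prey: 31+9-29=11; pred: 47+29-9=67
Step 5: prey: 11+3-14=0; pred: 67+14-13=68
Step 6: prey: 0+0-0=0; pred: 68+0-13=55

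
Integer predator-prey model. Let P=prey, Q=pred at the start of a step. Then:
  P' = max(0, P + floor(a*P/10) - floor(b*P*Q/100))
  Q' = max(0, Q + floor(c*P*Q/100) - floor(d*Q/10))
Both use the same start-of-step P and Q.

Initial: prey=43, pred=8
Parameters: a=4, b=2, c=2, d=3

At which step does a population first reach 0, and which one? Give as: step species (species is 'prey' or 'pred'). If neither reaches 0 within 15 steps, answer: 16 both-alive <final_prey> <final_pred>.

Answer: 5 prey

Derivation:
Step 1: prey: 43+17-6=54; pred: 8+6-2=12
Step 2: prey: 54+21-12=63; pred: 12+12-3=21
Step 3: prey: 63+25-26=62; pred: 21+26-6=41
Step 4: prey: 62+24-50=36; pred: 41+50-12=79
Step 5: prey: 36+14-56=0; pred: 79+56-23=112
First extinction: prey at step 5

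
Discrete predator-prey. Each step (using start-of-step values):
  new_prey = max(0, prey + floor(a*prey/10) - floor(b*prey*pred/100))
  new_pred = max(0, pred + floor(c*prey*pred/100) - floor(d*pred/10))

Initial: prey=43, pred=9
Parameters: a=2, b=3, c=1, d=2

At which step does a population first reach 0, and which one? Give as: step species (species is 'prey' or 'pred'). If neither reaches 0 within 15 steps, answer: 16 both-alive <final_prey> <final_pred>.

Step 1: prey: 43+8-11=40; pred: 9+3-1=11
Step 2: prey: 40+8-13=35; pred: 11+4-2=13
Step 3: prey: 35+7-13=29; pred: 13+4-2=15
Step 4: prey: 29+5-13=21; pred: 15+4-3=16
Step 5: prey: 21+4-10=15; pred: 16+3-3=16
Step 6: prey: 15+3-7=11; pred: 16+2-3=15
Step 7: prey: 11+2-4=9; pred: 15+1-3=13
Step 8: prey: 9+1-3=7; pred: 13+1-2=12
Step 9: prey: 7+1-2=6; pred: 12+0-2=10
Step 10: prey: 6+1-1=6; pred: 10+0-2=8
Step 11: prey: 6+1-1=6; pred: 8+0-1=7
Step 12: prey: 6+1-1=6; pred: 7+0-1=6
Step 13: prey: 6+1-1=6; pred: 6+0-1=5
Step 14: prey: 6+1-0=7; pred: 5+0-1=4
Step 15: prey: 7+1-0=8; pred: 4+0-0=4
No extinction within 15 steps

Answer: 16 both-alive 8 4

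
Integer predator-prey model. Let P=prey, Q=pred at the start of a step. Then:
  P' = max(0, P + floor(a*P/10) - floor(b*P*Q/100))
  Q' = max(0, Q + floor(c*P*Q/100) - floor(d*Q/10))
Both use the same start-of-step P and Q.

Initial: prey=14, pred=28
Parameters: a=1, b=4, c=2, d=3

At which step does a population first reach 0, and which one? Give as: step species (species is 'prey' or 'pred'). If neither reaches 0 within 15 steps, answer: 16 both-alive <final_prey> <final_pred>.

Step 1: prey: 14+1-15=0; pred: 28+7-8=27
First extinction: prey at step 1

Answer: 1 prey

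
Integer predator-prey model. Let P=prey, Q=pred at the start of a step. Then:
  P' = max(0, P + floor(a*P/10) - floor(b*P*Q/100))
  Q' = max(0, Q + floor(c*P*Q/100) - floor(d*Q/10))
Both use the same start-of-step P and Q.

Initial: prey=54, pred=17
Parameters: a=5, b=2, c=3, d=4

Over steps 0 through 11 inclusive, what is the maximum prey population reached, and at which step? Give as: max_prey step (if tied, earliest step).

Step 1: prey: 54+27-18=63; pred: 17+27-6=38
Step 2: prey: 63+31-47=47; pred: 38+71-15=94
Step 3: prey: 47+23-88=0; pred: 94+132-37=189
Step 4: prey: 0+0-0=0; pred: 189+0-75=114
Step 5: prey: 0+0-0=0; pred: 114+0-45=69
Step 6: prey: 0+0-0=0; pred: 69+0-27=42
Step 7: prey: 0+0-0=0; pred: 42+0-16=26
Step 8: prey: 0+0-0=0; pred: 26+0-10=16
Step 9: prey: 0+0-0=0; pred: 16+0-6=10
Step 10: prey: 0+0-0=0; pred: 10+0-4=6
Step 11: prey: 0+0-0=0; pred: 6+0-2=4
Max prey = 63 at step 1

Answer: 63 1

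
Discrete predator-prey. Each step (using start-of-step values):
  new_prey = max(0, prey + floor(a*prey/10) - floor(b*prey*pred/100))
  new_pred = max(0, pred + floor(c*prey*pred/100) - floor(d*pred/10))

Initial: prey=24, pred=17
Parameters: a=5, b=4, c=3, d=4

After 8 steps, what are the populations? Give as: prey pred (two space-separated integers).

Answer: 4 3

Derivation:
Step 1: prey: 24+12-16=20; pred: 17+12-6=23
Step 2: prey: 20+10-18=12; pred: 23+13-9=27
Step 3: prey: 12+6-12=6; pred: 27+9-10=26
Step 4: prey: 6+3-6=3; pred: 26+4-10=20
Step 5: prey: 3+1-2=2; pred: 20+1-8=13
Step 6: prey: 2+1-1=2; pred: 13+0-5=8
Step 7: prey: 2+1-0=3; pred: 8+0-3=5
Step 8: prey: 3+1-0=4; pred: 5+0-2=3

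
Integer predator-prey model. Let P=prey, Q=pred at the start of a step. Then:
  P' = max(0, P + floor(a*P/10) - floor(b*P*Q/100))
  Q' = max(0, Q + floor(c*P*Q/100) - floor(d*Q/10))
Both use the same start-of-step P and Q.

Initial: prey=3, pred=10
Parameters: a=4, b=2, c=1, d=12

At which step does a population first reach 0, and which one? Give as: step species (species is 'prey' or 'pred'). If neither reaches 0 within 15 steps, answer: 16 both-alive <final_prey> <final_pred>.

Answer: 1 pred

Derivation:
Step 1: prey: 3+1-0=4; pred: 10+0-12=0
First extinction: pred at step 1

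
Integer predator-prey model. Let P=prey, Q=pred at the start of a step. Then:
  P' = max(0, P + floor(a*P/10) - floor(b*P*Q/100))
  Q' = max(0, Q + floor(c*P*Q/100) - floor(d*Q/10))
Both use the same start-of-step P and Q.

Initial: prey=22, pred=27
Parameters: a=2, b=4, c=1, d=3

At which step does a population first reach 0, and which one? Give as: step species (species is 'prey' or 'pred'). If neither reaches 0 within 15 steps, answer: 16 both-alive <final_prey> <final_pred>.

Step 1: prey: 22+4-23=3; pred: 27+5-8=24
Step 2: prey: 3+0-2=1; pred: 24+0-7=17
Step 3: prey: 1+0-0=1; pred: 17+0-5=12
Step 4: prey: 1+0-0=1; pred: 12+0-3=9
Step 5: prey: 1+0-0=1; pred: 9+0-2=7
Step 6: prey: 1+0-0=1; pred: 7+0-2=5
Step 7: prey: 1+0-0=1; pred: 5+0-1=4
Step 8: prey: 1+0-0=1; pred: 4+0-1=3
Step 9: prey: 1+0-0=1; pred: 3+0-0=3
Steps 10-15: state stable at prey=1, pred=3 (no change)
No extinction within 15 steps

Answer: 16 both-alive 1 3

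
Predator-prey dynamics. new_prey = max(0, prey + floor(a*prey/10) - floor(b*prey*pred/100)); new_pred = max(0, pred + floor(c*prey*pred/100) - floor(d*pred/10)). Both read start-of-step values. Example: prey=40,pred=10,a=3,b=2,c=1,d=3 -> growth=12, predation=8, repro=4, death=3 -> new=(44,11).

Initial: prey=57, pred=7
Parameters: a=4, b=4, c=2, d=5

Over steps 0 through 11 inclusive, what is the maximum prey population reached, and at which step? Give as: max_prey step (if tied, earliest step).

Answer: 64 1

Derivation:
Step 1: prey: 57+22-15=64; pred: 7+7-3=11
Step 2: prey: 64+25-28=61; pred: 11+14-5=20
Step 3: prey: 61+24-48=37; pred: 20+24-10=34
Step 4: prey: 37+14-50=1; pred: 34+25-17=42
Step 5: prey: 1+0-1=0; pred: 42+0-21=21
Step 6: prey: 0+0-0=0; pred: 21+0-10=11
Step 7: prey: 0+0-0=0; pred: 11+0-5=6
Step 8: prey: 0+0-0=0; pred: 6+0-3=3
Step 9: prey: 0+0-0=0; pred: 3+0-1=2
Step 10: prey: 0+0-0=0; pred: 2+0-1=1
Step 11: prey: 0+0-0=0; pred: 1+0-0=1
Max prey = 64 at step 1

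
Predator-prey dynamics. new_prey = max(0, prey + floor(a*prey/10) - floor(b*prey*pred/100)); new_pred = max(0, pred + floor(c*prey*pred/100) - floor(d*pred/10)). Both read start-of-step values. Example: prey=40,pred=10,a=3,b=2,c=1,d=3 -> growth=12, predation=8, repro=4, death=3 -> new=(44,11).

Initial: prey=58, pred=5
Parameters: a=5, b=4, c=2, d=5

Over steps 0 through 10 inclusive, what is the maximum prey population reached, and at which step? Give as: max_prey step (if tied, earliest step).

Answer: 90 2

Derivation:
Step 1: prey: 58+29-11=76; pred: 5+5-2=8
Step 2: prey: 76+38-24=90; pred: 8+12-4=16
Step 3: prey: 90+45-57=78; pred: 16+28-8=36
Step 4: prey: 78+39-112=5; pred: 36+56-18=74
Step 5: prey: 5+2-14=0; pred: 74+7-37=44
Step 6: prey: 0+0-0=0; pred: 44+0-22=22
Step 7: prey: 0+0-0=0; pred: 22+0-11=11
Step 8: prey: 0+0-0=0; pred: 11+0-5=6
Step 9: prey: 0+0-0=0; pred: 6+0-3=3
Step 10: prey: 0+0-0=0; pred: 3+0-1=2
Max prey = 90 at step 2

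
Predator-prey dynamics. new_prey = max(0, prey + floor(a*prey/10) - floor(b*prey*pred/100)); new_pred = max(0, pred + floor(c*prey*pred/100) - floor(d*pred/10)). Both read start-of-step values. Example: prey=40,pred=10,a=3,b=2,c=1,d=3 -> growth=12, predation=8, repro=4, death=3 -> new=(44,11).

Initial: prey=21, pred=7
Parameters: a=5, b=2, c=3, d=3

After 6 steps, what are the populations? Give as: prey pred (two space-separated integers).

Answer: 0 149

Derivation:
Step 1: prey: 21+10-2=29; pred: 7+4-2=9
Step 2: prey: 29+14-5=38; pred: 9+7-2=14
Step 3: prey: 38+19-10=47; pred: 14+15-4=25
Step 4: prey: 47+23-23=47; pred: 25+35-7=53
Step 5: prey: 47+23-49=21; pred: 53+74-15=112
Step 6: prey: 21+10-47=0; pred: 112+70-33=149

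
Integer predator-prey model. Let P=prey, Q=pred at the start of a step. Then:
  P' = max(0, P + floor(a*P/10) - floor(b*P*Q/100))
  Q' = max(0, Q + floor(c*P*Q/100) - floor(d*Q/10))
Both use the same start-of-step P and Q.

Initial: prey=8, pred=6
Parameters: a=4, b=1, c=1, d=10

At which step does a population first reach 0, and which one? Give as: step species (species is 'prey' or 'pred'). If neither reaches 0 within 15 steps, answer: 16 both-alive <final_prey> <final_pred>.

Step 1: prey: 8+3-0=11; pred: 6+0-6=0
First extinction: pred at step 1

Answer: 1 pred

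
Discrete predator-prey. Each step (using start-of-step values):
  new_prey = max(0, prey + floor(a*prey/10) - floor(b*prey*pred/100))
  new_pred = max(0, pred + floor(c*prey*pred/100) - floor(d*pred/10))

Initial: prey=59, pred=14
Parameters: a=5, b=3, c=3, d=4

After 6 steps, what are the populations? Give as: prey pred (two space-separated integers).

Answer: 0 29

Derivation:
Step 1: prey: 59+29-24=64; pred: 14+24-5=33
Step 2: prey: 64+32-63=33; pred: 33+63-13=83
Step 3: prey: 33+16-82=0; pred: 83+82-33=132
Step 4: prey: 0+0-0=0; pred: 132+0-52=80
Step 5: prey: 0+0-0=0; pred: 80+0-32=48
Step 6: prey: 0+0-0=0; pred: 48+0-19=29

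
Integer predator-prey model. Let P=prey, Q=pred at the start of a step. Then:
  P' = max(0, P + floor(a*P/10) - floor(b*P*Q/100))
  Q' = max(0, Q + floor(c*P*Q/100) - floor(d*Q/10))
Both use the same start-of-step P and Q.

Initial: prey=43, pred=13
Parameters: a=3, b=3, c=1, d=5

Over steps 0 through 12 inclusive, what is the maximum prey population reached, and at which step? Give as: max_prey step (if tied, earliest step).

Answer: 93 12

Derivation:
Step 1: prey: 43+12-16=39; pred: 13+5-6=12
Step 2: prey: 39+11-14=36; pred: 12+4-6=10
Step 3: prey: 36+10-10=36; pred: 10+3-5=8
Step 4: prey: 36+10-8=38; pred: 8+2-4=6
Step 5: prey: 38+11-6=43; pred: 6+2-3=5
Step 6: prey: 43+12-6=49; pred: 5+2-2=5
Step 7: prey: 49+14-7=56; pred: 5+2-2=5
Step 8: prey: 56+16-8=64; pred: 5+2-2=5
Step 9: prey: 64+19-9=74; pred: 5+3-2=6
Step 10: prey: 74+22-13=83; pred: 6+4-3=7
Step 11: prey: 83+24-17=90; pred: 7+5-3=9
Step 12: prey: 90+27-24=93; pred: 9+8-4=13
Max prey = 93 at step 12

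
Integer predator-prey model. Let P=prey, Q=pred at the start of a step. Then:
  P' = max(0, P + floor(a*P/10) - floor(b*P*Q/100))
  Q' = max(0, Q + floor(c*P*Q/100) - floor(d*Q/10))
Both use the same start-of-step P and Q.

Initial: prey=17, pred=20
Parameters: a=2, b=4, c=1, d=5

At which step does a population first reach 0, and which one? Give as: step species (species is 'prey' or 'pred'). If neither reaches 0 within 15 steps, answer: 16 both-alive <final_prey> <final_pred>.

Answer: 16 both-alive 30 1

Derivation:
Step 1: prey: 17+3-13=7; pred: 20+3-10=13
Step 2: prey: 7+1-3=5; pred: 13+0-6=7
Step 3: prey: 5+1-1=5; pred: 7+0-3=4
Step 4: prey: 5+1-0=6; pred: 4+0-2=2
Step 5: prey: 6+1-0=7; pred: 2+0-1=1
Step 6: prey: 7+1-0=8; pred: 1+0-0=1
Step 7: prey: 8+1-0=9; pred: 1+0-0=1
Step 8: prey: 9+1-0=10; pred: 1+0-0=1
Step 9: prey: 10+2-0=12; pred: 1+0-0=1
Step 10: prey: 12+2-0=14; pred: 1+0-0=1
Step 11: prey: 14+2-0=16; pred: 1+0-0=1
Step 12: prey: 16+3-0=19; pred: 1+0-0=1
Step 13: prey: 19+3-0=22; pred: 1+0-0=1
Step 14: prey: 22+4-0=26; pred: 1+0-0=1
Step 15: prey: 26+5-1=30; pred: 1+0-0=1
No extinction within 15 steps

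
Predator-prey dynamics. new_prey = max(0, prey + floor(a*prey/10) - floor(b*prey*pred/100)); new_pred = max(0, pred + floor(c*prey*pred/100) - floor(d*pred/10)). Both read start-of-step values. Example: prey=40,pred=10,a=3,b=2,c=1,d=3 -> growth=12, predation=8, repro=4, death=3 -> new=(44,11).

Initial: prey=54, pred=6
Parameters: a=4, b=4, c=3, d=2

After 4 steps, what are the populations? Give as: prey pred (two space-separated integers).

Step 1: prey: 54+21-12=63; pred: 6+9-1=14
Step 2: prey: 63+25-35=53; pred: 14+26-2=38
Step 3: prey: 53+21-80=0; pred: 38+60-7=91
Step 4: prey: 0+0-0=0; pred: 91+0-18=73

Answer: 0 73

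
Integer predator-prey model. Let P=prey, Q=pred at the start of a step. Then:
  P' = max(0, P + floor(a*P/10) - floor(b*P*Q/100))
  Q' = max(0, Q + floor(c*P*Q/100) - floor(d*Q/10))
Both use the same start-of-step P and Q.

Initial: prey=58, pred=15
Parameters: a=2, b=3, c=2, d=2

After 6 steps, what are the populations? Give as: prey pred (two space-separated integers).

Step 1: prey: 58+11-26=43; pred: 15+17-3=29
Step 2: prey: 43+8-37=14; pred: 29+24-5=48
Step 3: prey: 14+2-20=0; pred: 48+13-9=52
Step 4: prey: 0+0-0=0; pred: 52+0-10=42
Step 5: prey: 0+0-0=0; pred: 42+0-8=34
Step 6: prey: 0+0-0=0; pred: 34+0-6=28

Answer: 0 28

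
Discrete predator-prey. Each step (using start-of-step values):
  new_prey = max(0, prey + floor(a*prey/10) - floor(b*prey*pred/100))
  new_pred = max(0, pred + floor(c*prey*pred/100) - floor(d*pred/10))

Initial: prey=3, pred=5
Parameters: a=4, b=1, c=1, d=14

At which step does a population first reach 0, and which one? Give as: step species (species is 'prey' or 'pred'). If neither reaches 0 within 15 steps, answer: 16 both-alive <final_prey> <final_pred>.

Step 1: prey: 3+1-0=4; pred: 5+0-7=0
First extinction: pred at step 1

Answer: 1 pred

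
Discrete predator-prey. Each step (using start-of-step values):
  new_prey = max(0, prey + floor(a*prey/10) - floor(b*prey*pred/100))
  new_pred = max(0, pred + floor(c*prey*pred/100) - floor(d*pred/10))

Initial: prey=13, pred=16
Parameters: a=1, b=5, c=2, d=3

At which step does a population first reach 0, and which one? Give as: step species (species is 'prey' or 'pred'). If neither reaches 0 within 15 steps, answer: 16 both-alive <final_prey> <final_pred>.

Answer: 16 both-alive 1 3

Derivation:
Step 1: prey: 13+1-10=4; pred: 16+4-4=16
Step 2: prey: 4+0-3=1; pred: 16+1-4=13
Step 3: prey: 1+0-0=1; pred: 13+0-3=10
Step 4: prey: 1+0-0=1; pred: 10+0-3=7
Step 5: prey: 1+0-0=1; pred: 7+0-2=5
Step 6: prey: 1+0-0=1; pred: 5+0-1=4
Step 7: prey: 1+0-0=1; pred: 4+0-1=3
Step 8: prey: 1+0-0=1; pred: 3+0-0=3
Steps 9-15: state stable at prey=1, pred=3 (no change)
No extinction within 15 steps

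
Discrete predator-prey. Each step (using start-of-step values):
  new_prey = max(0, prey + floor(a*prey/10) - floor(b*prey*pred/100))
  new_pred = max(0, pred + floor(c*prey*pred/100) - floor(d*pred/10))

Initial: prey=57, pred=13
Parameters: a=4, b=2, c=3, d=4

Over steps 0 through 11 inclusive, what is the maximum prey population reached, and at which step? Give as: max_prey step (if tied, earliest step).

Answer: 65 1

Derivation:
Step 1: prey: 57+22-14=65; pred: 13+22-5=30
Step 2: prey: 65+26-39=52; pred: 30+58-12=76
Step 3: prey: 52+20-79=0; pred: 76+118-30=164
Step 4: prey: 0+0-0=0; pred: 164+0-65=99
Step 5: prey: 0+0-0=0; pred: 99+0-39=60
Step 6: prey: 0+0-0=0; pred: 60+0-24=36
Step 7: prey: 0+0-0=0; pred: 36+0-14=22
Step 8: prey: 0+0-0=0; pred: 22+0-8=14
Step 9: prey: 0+0-0=0; pred: 14+0-5=9
Step 10: prey: 0+0-0=0; pred: 9+0-3=6
Step 11: prey: 0+0-0=0; pred: 6+0-2=4
Max prey = 65 at step 1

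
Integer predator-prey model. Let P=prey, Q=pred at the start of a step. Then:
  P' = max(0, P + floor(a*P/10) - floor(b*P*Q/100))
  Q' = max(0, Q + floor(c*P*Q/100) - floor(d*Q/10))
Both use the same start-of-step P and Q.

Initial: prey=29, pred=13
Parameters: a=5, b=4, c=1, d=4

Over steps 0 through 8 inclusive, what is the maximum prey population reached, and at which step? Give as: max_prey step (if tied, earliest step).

Step 1: prey: 29+14-15=28; pred: 13+3-5=11
Step 2: prey: 28+14-12=30; pred: 11+3-4=10
Step 3: prey: 30+15-12=33; pred: 10+3-4=9
Step 4: prey: 33+16-11=38; pred: 9+2-3=8
Step 5: prey: 38+19-12=45; pred: 8+3-3=8
Step 6: prey: 45+22-14=53; pred: 8+3-3=8
Step 7: prey: 53+26-16=63; pred: 8+4-3=9
Step 8: prey: 63+31-22=72; pred: 9+5-3=11
Max prey = 72 at step 8

Answer: 72 8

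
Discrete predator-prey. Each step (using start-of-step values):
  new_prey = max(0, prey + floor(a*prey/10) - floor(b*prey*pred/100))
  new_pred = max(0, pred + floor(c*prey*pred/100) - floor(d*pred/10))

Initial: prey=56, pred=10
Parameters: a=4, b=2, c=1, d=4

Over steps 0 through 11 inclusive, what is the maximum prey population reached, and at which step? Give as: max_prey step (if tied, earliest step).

Step 1: prey: 56+22-11=67; pred: 10+5-4=11
Step 2: prey: 67+26-14=79; pred: 11+7-4=14
Step 3: prey: 79+31-22=88; pred: 14+11-5=20
Step 4: prey: 88+35-35=88; pred: 20+17-8=29
Step 5: prey: 88+35-51=72; pred: 29+25-11=43
Step 6: prey: 72+28-61=39; pred: 43+30-17=56
Step 7: prey: 39+15-43=11; pred: 56+21-22=55
Step 8: prey: 11+4-12=3; pred: 55+6-22=39
Step 9: prey: 3+1-2=2; pred: 39+1-15=25
Step 10: prey: 2+0-1=1; pred: 25+0-10=15
Step 11: prey: 1+0-0=1; pred: 15+0-6=9
Max prey = 88 at step 3

Answer: 88 3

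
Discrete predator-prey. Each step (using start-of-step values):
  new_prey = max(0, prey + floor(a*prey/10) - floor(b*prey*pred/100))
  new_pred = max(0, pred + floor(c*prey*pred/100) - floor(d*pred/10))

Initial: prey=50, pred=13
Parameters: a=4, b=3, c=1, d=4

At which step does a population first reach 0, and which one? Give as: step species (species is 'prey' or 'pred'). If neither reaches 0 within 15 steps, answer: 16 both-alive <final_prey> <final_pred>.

Step 1: prey: 50+20-19=51; pred: 13+6-5=14
Step 2: prey: 51+20-21=50; pred: 14+7-5=16
Step 3: prey: 50+20-24=46; pred: 16+8-6=18
Step 4: prey: 46+18-24=40; pred: 18+8-7=19
Step 5: prey: 40+16-22=34; pred: 19+7-7=19
Step 6: prey: 34+13-19=28; pred: 19+6-7=18
Step 7: prey: 28+11-15=24; pred: 18+5-7=16
Step 8: prey: 24+9-11=22; pred: 16+3-6=13
Step 9: prey: 22+8-8=22; pred: 13+2-5=10
Step 10: prey: 22+8-6=24; pred: 10+2-4=8
Step 11: prey: 24+9-5=28; pred: 8+1-3=6
Step 12: prey: 28+11-5=34; pred: 6+1-2=5
Step 13: prey: 34+13-5=42; pred: 5+1-2=4
Step 14: prey: 42+16-5=53; pred: 4+1-1=4
Step 15: prey: 53+21-6=68; pred: 4+2-1=5
No extinction within 15 steps

Answer: 16 both-alive 68 5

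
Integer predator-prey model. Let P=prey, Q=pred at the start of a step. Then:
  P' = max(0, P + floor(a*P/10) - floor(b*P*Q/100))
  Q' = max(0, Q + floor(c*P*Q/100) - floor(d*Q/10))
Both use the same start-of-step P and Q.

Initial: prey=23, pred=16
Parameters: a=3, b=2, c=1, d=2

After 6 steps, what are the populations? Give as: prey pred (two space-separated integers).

Answer: 21 16

Derivation:
Step 1: prey: 23+6-7=22; pred: 16+3-3=16
Step 2: prey: 22+6-7=21; pred: 16+3-3=16
Step 3: prey: 21+6-6=21; pred: 16+3-3=16
Step 4: prey: 21+6-6=21; pred: 16+3-3=16
Step 5: prey: 21+6-6=21; pred: 16+3-3=16
Step 6: prey: 21+6-6=21; pred: 16+3-3=16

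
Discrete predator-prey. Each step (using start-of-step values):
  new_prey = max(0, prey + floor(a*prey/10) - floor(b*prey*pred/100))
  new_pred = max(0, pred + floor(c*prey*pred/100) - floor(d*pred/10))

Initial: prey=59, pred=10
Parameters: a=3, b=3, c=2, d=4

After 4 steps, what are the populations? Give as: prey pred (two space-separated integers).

Step 1: prey: 59+17-17=59; pred: 10+11-4=17
Step 2: prey: 59+17-30=46; pred: 17+20-6=31
Step 3: prey: 46+13-42=17; pred: 31+28-12=47
Step 4: prey: 17+5-23=0; pred: 47+15-18=44

Answer: 0 44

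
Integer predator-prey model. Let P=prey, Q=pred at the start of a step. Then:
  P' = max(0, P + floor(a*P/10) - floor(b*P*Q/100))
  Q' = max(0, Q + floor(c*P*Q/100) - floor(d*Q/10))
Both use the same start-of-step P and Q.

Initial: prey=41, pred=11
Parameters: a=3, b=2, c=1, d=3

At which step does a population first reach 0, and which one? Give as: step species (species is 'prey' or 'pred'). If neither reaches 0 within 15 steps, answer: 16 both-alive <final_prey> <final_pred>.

Step 1: prey: 41+12-9=44; pred: 11+4-3=12
Step 2: prey: 44+13-10=47; pred: 12+5-3=14
Step 3: prey: 47+14-13=48; pred: 14+6-4=16
Step 4: prey: 48+14-15=47; pred: 16+7-4=19
Step 5: prey: 47+14-17=44; pred: 19+8-5=22
Step 6: prey: 44+13-19=38; pred: 22+9-6=25
Step 7: prey: 38+11-19=30; pred: 25+9-7=27
Step 8: prey: 30+9-16=23; pred: 27+8-8=27
Step 9: prey: 23+6-12=17; pred: 27+6-8=25
Step 10: prey: 17+5-8=14; pred: 25+4-7=22
Step 11: prey: 14+4-6=12; pred: 22+3-6=19
Step 12: prey: 12+3-4=11; pred: 19+2-5=16
Step 13: prey: 11+3-3=11; pred: 16+1-4=13
Step 14: prey: 11+3-2=12; pred: 13+1-3=11
Step 15: prey: 12+3-2=13; pred: 11+1-3=9
No extinction within 15 steps

Answer: 16 both-alive 13 9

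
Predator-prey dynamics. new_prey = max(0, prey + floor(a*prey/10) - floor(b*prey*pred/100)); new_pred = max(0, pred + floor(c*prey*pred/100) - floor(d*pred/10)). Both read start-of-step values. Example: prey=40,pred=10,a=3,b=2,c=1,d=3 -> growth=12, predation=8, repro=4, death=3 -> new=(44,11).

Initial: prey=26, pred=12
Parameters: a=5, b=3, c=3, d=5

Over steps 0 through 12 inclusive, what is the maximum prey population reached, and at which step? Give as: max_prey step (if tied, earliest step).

Answer: 32 2

Derivation:
Step 1: prey: 26+13-9=30; pred: 12+9-6=15
Step 2: prey: 30+15-13=32; pred: 15+13-7=21
Step 3: prey: 32+16-20=28; pred: 21+20-10=31
Step 4: prey: 28+14-26=16; pred: 31+26-15=42
Step 5: prey: 16+8-20=4; pred: 42+20-21=41
Step 6: prey: 4+2-4=2; pred: 41+4-20=25
Step 7: prey: 2+1-1=2; pred: 25+1-12=14
Step 8: prey: 2+1-0=3; pred: 14+0-7=7
Step 9: prey: 3+1-0=4; pred: 7+0-3=4
Step 10: prey: 4+2-0=6; pred: 4+0-2=2
Step 11: prey: 6+3-0=9; pred: 2+0-1=1
Step 12: prey: 9+4-0=13; pred: 1+0-0=1
Max prey = 32 at step 2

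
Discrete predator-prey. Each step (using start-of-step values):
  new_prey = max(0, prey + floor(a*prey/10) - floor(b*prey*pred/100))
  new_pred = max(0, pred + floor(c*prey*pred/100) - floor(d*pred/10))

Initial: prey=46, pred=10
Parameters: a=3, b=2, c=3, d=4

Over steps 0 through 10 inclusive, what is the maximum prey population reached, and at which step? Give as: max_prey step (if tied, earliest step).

Step 1: prey: 46+13-9=50; pred: 10+13-4=19
Step 2: prey: 50+15-19=46; pred: 19+28-7=40
Step 3: prey: 46+13-36=23; pred: 40+55-16=79
Step 4: prey: 23+6-36=0; pred: 79+54-31=102
Step 5: prey: 0+0-0=0; pred: 102+0-40=62
Step 6: prey: 0+0-0=0; pred: 62+0-24=38
Step 7: prey: 0+0-0=0; pred: 38+0-15=23
Step 8: prey: 0+0-0=0; pred: 23+0-9=14
Step 9: prey: 0+0-0=0; pred: 14+0-5=9
Step 10: prey: 0+0-0=0; pred: 9+0-3=6
Max prey = 50 at step 1

Answer: 50 1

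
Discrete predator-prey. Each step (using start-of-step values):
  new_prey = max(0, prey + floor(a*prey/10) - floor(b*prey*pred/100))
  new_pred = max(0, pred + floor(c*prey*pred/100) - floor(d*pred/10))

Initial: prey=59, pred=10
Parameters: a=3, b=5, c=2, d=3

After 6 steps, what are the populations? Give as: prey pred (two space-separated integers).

Answer: 0 12

Derivation:
Step 1: prey: 59+17-29=47; pred: 10+11-3=18
Step 2: prey: 47+14-42=19; pred: 18+16-5=29
Step 3: prey: 19+5-27=0; pred: 29+11-8=32
Step 4: prey: 0+0-0=0; pred: 32+0-9=23
Step 5: prey: 0+0-0=0; pred: 23+0-6=17
Step 6: prey: 0+0-0=0; pred: 17+0-5=12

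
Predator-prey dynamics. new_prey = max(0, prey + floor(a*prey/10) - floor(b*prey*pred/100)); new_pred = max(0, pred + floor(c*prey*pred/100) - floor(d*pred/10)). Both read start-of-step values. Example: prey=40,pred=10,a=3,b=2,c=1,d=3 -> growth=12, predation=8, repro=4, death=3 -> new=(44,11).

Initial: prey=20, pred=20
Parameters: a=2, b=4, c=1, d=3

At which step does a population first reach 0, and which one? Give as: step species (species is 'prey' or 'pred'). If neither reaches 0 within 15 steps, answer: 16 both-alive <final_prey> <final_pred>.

Step 1: prey: 20+4-16=8; pred: 20+4-6=18
Step 2: prey: 8+1-5=4; pred: 18+1-5=14
Step 3: prey: 4+0-2=2; pred: 14+0-4=10
Step 4: prey: 2+0-0=2; pred: 10+0-3=7
Step 5: prey: 2+0-0=2; pred: 7+0-2=5
Step 6: prey: 2+0-0=2; pred: 5+0-1=4
Step 7: prey: 2+0-0=2; pred: 4+0-1=3
Step 8: prey: 2+0-0=2; pred: 3+0-0=3
Steps 9-15: state stable at prey=2, pred=3 (no change)
No extinction within 15 steps

Answer: 16 both-alive 2 3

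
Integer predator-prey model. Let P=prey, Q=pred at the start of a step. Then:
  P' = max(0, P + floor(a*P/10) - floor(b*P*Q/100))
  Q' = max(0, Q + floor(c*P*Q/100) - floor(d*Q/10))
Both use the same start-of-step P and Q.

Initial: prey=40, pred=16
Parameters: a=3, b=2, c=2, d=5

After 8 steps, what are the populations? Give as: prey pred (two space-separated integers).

Step 1: prey: 40+12-12=40; pred: 16+12-8=20
Step 2: prey: 40+12-16=36; pred: 20+16-10=26
Step 3: prey: 36+10-18=28; pred: 26+18-13=31
Step 4: prey: 28+8-17=19; pred: 31+17-15=33
Step 5: prey: 19+5-12=12; pred: 33+12-16=29
Step 6: prey: 12+3-6=9; pred: 29+6-14=21
Step 7: prey: 9+2-3=8; pred: 21+3-10=14
Step 8: prey: 8+2-2=8; pred: 14+2-7=9

Answer: 8 9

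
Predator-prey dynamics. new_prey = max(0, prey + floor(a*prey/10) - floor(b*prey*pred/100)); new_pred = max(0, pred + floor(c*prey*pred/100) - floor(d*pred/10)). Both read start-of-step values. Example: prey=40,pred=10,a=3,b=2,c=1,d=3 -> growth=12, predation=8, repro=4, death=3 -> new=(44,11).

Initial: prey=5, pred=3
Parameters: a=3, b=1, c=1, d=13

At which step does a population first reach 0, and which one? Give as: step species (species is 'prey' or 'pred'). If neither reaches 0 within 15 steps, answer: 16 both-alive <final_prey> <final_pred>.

Step 1: prey: 5+1-0=6; pred: 3+0-3=0
First extinction: pred at step 1

Answer: 1 pred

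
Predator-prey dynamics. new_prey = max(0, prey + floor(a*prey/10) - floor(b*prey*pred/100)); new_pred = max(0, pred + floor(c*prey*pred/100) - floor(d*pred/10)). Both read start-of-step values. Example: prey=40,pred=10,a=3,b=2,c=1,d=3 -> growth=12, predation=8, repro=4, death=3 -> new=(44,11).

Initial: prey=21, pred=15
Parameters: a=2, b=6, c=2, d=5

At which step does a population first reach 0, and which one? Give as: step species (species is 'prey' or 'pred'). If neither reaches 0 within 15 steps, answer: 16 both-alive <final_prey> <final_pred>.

Step 1: prey: 21+4-18=7; pred: 15+6-7=14
Step 2: prey: 7+1-5=3; pred: 14+1-7=8
Step 3: prey: 3+0-1=2; pred: 8+0-4=4
Step 4: prey: 2+0-0=2; pred: 4+0-2=2
Step 5: prey: 2+0-0=2; pred: 2+0-1=1
Step 6: prey: 2+0-0=2; pred: 1+0-0=1
Steps 7-15: state stable at prey=2, pred=1 (no change)
No extinction within 15 steps

Answer: 16 both-alive 2 1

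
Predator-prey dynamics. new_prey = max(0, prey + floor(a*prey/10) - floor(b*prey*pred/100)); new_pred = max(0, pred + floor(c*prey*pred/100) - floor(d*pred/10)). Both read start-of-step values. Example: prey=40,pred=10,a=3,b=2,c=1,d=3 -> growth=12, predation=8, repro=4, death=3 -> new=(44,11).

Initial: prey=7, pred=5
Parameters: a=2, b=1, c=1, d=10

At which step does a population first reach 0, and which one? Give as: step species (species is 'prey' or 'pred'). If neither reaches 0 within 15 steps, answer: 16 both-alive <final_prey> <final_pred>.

Answer: 1 pred

Derivation:
Step 1: prey: 7+1-0=8; pred: 5+0-5=0
First extinction: pred at step 1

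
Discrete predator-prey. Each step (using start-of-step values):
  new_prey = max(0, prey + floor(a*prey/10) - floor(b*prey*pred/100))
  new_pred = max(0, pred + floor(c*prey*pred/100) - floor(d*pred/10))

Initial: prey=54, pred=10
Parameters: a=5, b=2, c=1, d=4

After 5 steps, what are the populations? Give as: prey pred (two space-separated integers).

Answer: 94 65

Derivation:
Step 1: prey: 54+27-10=71; pred: 10+5-4=11
Step 2: prey: 71+35-15=91; pred: 11+7-4=14
Step 3: prey: 91+45-25=111; pred: 14+12-5=21
Step 4: prey: 111+55-46=120; pred: 21+23-8=36
Step 5: prey: 120+60-86=94; pred: 36+43-14=65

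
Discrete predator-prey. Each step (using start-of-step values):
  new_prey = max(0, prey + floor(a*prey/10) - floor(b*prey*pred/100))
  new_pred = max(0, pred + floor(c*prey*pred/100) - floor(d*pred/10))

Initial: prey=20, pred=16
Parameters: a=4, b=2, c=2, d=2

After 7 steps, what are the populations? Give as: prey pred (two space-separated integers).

Step 1: prey: 20+8-6=22; pred: 16+6-3=19
Step 2: prey: 22+8-8=22; pred: 19+8-3=24
Step 3: prey: 22+8-10=20; pred: 24+10-4=30
Step 4: prey: 20+8-12=16; pred: 30+12-6=36
Step 5: prey: 16+6-11=11; pred: 36+11-7=40
Step 6: prey: 11+4-8=7; pred: 40+8-8=40
Step 7: prey: 7+2-5=4; pred: 40+5-8=37

Answer: 4 37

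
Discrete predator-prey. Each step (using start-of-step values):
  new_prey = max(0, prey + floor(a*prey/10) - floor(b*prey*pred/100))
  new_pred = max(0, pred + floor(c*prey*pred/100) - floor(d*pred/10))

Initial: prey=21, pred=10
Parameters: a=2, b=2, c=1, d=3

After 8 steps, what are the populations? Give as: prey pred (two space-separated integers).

Answer: 33 6

Derivation:
Step 1: prey: 21+4-4=21; pred: 10+2-3=9
Step 2: prey: 21+4-3=22; pred: 9+1-2=8
Step 3: prey: 22+4-3=23; pred: 8+1-2=7
Step 4: prey: 23+4-3=24; pred: 7+1-2=6
Step 5: prey: 24+4-2=26; pred: 6+1-1=6
Step 6: prey: 26+5-3=28; pred: 6+1-1=6
Step 7: prey: 28+5-3=30; pred: 6+1-1=6
Step 8: prey: 30+6-3=33; pred: 6+1-1=6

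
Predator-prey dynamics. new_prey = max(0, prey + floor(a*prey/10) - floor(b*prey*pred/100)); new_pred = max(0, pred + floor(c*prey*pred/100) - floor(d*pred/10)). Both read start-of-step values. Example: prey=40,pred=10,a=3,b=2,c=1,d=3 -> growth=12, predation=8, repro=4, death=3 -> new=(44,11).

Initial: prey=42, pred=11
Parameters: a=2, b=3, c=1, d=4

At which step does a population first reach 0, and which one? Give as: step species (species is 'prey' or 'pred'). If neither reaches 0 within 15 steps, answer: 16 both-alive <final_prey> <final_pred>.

Step 1: prey: 42+8-13=37; pred: 11+4-4=11
Step 2: prey: 37+7-12=32; pred: 11+4-4=11
Step 3: prey: 32+6-10=28; pred: 11+3-4=10
Step 4: prey: 28+5-8=25; pred: 10+2-4=8
Step 5: prey: 25+5-6=24; pred: 8+2-3=7
Step 6: prey: 24+4-5=23; pred: 7+1-2=6
Step 7: prey: 23+4-4=23; pred: 6+1-2=5
Step 8: prey: 23+4-3=24; pred: 5+1-2=4
Step 9: prey: 24+4-2=26; pred: 4+0-1=3
Step 10: prey: 26+5-2=29; pred: 3+0-1=2
Step 11: prey: 29+5-1=33; pred: 2+0-0=2
Step 12: prey: 33+6-1=38; pred: 2+0-0=2
Step 13: prey: 38+7-2=43; pred: 2+0-0=2
Step 14: prey: 43+8-2=49; pred: 2+0-0=2
Step 15: prey: 49+9-2=56; pred: 2+0-0=2
No extinction within 15 steps

Answer: 16 both-alive 56 2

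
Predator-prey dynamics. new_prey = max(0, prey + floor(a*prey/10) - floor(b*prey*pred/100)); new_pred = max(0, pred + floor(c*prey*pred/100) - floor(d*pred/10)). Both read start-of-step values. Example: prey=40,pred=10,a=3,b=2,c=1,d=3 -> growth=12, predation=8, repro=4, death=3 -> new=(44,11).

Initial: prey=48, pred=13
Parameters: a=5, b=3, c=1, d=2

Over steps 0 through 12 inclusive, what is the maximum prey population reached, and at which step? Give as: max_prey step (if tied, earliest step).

Step 1: prey: 48+24-18=54; pred: 13+6-2=17
Step 2: prey: 54+27-27=54; pred: 17+9-3=23
Step 3: prey: 54+27-37=44; pred: 23+12-4=31
Step 4: prey: 44+22-40=26; pred: 31+13-6=38
Step 5: prey: 26+13-29=10; pred: 38+9-7=40
Step 6: prey: 10+5-12=3; pred: 40+4-8=36
Step 7: prey: 3+1-3=1; pred: 36+1-7=30
Step 8: prey: 1+0-0=1; pred: 30+0-6=24
Step 9: prey: 1+0-0=1; pred: 24+0-4=20
Step 10: prey: 1+0-0=1; pred: 20+0-4=16
Step 11: prey: 1+0-0=1; pred: 16+0-3=13
Step 12: prey: 1+0-0=1; pred: 13+0-2=11
Max prey = 54 at step 1

Answer: 54 1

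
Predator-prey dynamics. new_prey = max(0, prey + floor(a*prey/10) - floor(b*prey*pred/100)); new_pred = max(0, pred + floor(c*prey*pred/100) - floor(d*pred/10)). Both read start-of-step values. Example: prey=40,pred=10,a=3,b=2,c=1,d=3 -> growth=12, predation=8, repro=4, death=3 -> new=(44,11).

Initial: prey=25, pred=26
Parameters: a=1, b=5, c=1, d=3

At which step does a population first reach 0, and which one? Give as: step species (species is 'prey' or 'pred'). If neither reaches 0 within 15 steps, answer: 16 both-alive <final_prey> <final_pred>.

Step 1: prey: 25+2-32=0; pred: 26+6-7=25
First extinction: prey at step 1

Answer: 1 prey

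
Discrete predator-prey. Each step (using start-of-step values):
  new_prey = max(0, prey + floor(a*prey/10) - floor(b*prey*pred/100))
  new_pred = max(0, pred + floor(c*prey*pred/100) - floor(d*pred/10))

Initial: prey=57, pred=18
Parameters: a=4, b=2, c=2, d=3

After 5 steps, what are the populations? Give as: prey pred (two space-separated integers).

Answer: 0 58

Derivation:
Step 1: prey: 57+22-20=59; pred: 18+20-5=33
Step 2: prey: 59+23-38=44; pred: 33+38-9=62
Step 3: prey: 44+17-54=7; pred: 62+54-18=98
Step 4: prey: 7+2-13=0; pred: 98+13-29=82
Step 5: prey: 0+0-0=0; pred: 82+0-24=58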